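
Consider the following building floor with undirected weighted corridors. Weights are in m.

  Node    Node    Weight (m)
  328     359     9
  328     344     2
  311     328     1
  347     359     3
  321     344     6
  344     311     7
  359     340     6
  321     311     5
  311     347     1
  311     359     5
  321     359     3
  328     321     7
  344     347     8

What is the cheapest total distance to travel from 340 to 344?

13 m

Running Dijkstra from 340:
340: 0
359: 6  (via 340)
347: 9  (via 359)
321: 9  (via 359)
311: 10  (via 347)
328: 11  (via 311)
344: 13  (via 328)
Shortest route: 340 → 359 → 347 → 311 → 328 → 344 = 13 m.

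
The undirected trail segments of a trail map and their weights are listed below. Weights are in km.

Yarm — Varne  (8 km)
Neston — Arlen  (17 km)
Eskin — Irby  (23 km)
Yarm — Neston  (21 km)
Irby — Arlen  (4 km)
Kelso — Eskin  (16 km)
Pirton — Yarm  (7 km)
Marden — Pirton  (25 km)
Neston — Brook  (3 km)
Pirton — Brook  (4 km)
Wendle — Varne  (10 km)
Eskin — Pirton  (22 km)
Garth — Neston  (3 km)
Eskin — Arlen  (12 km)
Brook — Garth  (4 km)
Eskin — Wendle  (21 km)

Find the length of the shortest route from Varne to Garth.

23 km

Enumerating some paths:
Varne–Yarm–Pirton–Brook–Neston–Garth: 8+7+4+3+3 = 25
Varne–Yarm–Pirton–Brook–Garth: 8+7+4+4 = 23
Varne–Yarm–Neston–Brook–Garth: 8+21+3+4 = 36
Varne–Yarm–Neston–Garth: 8+21+3 = 32
The minimum is 23 km via Varne–Yarm–Pirton–Brook–Garth.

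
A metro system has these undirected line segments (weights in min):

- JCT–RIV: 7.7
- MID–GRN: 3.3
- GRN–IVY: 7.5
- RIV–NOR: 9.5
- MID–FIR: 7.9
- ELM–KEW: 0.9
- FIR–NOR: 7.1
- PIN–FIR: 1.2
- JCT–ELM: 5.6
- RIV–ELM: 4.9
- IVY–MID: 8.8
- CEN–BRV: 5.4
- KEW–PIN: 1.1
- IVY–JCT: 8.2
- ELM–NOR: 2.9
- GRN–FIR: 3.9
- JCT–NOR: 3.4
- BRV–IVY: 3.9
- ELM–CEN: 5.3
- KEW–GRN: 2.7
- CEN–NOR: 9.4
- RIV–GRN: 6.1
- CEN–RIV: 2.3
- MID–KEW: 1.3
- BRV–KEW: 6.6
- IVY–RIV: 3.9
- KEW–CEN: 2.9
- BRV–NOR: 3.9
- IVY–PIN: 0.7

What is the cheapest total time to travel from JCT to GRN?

Settle nodes by increasing distance from JCT:
JCT: 0
NOR: 3.4  (via JCT)
ELM: 5.6  (via JCT)
KEW: 6.5  (via ELM)
BRV: 7.3  (via NOR)
PIN: 7.6  (via KEW)
RIV: 7.7  (via JCT)
MID: 7.8  (via KEW)
IVY: 8.2  (via JCT)
FIR: 8.8  (via PIN)
GRN: 9.2  (via KEW)
Shortest route: JCT → ELM → KEW → GRN = 9.2 min.

9.2 min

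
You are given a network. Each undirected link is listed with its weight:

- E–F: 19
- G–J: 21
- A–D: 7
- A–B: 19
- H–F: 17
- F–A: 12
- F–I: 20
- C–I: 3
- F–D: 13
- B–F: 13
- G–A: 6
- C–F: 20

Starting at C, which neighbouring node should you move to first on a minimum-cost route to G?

Enumerating some paths:
C - I - F - A - G: 3+20+12+6 = 41
C - F - D - A - G: 20+13+7+6 = 46
C - I - F - D - A - G: 3+20+13+7+6 = 49
C - F - A - G: 20+12+6 = 38
The minimum is 38 via C - F - A - G.
So from C the first move is to F.

F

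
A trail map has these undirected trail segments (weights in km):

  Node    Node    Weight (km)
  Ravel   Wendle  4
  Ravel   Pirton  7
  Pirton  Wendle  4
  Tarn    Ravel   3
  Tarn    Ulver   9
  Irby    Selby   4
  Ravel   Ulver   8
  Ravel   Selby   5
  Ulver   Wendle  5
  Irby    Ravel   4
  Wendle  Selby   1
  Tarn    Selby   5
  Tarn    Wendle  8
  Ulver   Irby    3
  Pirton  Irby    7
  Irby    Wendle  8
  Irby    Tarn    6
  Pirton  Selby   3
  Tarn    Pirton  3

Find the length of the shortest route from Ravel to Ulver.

7 km

Settle nodes by increasing distance from Ravel:
Ravel: 0
Tarn: 3  (via Ravel)
Irby: 4  (via Ravel)
Wendle: 4  (via Ravel)
Selby: 5  (via Ravel)
Pirton: 6  (via Tarn)
Ulver: 7  (via Irby)
Shortest route: Ravel–Irby–Ulver = 7 km.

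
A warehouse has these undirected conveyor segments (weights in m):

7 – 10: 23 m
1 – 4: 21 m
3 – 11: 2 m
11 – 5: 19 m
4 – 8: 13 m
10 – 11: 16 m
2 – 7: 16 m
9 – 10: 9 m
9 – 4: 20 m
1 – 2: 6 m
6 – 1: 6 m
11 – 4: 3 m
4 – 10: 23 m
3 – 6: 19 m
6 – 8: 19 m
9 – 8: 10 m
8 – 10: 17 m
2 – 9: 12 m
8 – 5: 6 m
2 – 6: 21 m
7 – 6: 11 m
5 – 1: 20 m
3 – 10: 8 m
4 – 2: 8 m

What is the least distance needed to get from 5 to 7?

Running Dijkstra from 5:
5: 0
8: 6  (via 5)
9: 16  (via 8)
4: 19  (via 8)
11: 19  (via 5)
1: 20  (via 5)
3: 21  (via 11)
10: 23  (via 8)
6: 25  (via 8)
2: 26  (via 1)
7: 36  (via 6)
Shortest route: 5 → 8 → 6 → 7 = 36 m.

36 m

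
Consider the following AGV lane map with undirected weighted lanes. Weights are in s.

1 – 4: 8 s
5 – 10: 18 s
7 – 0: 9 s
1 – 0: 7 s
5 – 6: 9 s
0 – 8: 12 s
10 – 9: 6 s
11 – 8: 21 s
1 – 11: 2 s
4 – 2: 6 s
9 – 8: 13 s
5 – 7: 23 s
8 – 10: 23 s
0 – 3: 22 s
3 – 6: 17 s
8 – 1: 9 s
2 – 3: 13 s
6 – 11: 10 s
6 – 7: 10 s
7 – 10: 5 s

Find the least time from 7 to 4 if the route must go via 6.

30 s

Best 7 to 6: 7 → 6 costing 10
Best 6 to 4: 6 → 11 → 1 → 4 costing 20
Total via 6: 10 + 20 = 30 s.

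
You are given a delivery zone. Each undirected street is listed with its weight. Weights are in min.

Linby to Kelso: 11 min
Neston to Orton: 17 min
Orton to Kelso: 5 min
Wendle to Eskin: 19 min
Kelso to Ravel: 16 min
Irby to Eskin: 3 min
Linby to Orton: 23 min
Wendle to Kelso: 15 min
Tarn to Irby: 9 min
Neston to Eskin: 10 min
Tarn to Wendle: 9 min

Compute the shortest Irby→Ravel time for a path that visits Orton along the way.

51 min

Best Irby to Orton: Irby → Eskin → Neston → Orton costing 30
Best Orton to Ravel: Orton → Kelso → Ravel costing 21
Total via Orton: 30 + 21 = 51 min.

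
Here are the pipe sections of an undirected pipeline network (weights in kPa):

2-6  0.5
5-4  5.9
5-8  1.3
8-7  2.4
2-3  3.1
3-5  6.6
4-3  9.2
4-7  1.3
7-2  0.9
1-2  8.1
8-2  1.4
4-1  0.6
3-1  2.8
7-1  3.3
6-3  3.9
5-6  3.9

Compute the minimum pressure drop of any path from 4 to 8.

Settle nodes by increasing distance from 4:
4: 0
1: 0.6  (via 4)
7: 1.3  (via 4)
2: 2.2  (via 7)
6: 2.7  (via 2)
3: 3.4  (via 1)
8: 3.6  (via 2)
Shortest route: 4 → 7 → 2 → 8 = 3.6 kPa.

3.6 kPa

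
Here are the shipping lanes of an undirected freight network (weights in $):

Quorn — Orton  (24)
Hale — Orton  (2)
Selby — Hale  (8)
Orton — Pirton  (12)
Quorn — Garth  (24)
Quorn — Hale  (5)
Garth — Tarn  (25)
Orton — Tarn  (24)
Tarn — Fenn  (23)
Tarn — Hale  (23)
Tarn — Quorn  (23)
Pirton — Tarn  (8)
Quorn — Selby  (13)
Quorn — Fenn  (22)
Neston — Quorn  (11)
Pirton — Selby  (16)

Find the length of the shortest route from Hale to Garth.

Compare a few routes:
Hale - Orton - Pirton - Tarn - Garth: 2+12+8+25 = 47
Hale - Selby - Quorn - Garth: 8+13+24 = 45
Hale - Quorn - Garth: 5+24 = 29
The minimum is $29 via Hale - Quorn - Garth.

$29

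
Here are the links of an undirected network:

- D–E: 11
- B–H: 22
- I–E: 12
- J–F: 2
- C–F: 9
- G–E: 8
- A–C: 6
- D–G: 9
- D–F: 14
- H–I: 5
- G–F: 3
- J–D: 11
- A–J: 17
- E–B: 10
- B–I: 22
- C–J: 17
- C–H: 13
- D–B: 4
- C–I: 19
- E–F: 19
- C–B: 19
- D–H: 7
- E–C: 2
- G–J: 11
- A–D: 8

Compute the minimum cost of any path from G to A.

16

Candidate routes:
G - F - J - A: 3+2+17 = 22
G - F - C - A: 3+9+6 = 18
G - D - A: 9+8 = 17
G - E - C - A: 8+2+6 = 16
The minimum is 16 via G - E - C - A.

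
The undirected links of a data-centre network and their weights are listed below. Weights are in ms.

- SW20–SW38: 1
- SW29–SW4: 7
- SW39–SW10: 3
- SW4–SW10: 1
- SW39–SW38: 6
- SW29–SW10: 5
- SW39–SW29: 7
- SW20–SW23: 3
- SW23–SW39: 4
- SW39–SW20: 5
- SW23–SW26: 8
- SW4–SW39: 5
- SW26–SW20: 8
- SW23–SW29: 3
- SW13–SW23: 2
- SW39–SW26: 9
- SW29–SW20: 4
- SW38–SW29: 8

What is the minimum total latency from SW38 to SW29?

Compare a few routes:
SW38 - SW20 - SW29: 1+4 = 5
SW38 - SW20 - SW23 - SW29: 1+3+3 = 7
Cheapest is SW38 - SW20 - SW29 at 5 ms.

5 ms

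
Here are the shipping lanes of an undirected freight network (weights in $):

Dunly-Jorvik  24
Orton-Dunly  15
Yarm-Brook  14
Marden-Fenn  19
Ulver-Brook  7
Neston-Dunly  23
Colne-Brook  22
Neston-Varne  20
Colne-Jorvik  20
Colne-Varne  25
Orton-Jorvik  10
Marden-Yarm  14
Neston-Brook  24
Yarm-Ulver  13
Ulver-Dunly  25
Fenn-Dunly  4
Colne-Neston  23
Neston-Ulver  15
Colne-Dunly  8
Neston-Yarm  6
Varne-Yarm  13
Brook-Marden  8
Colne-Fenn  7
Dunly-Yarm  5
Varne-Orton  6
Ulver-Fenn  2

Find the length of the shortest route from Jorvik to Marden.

Running Dijkstra from Jorvik:
Jorvik: 0
Orton: 10  (via Jorvik)
Varne: 16  (via Orton)
Colne: 20  (via Jorvik)
Dunly: 24  (via Jorvik)
Fenn: 27  (via Colne)
Ulver: 29  (via Fenn)
Yarm: 29  (via Varne)
Neston: 35  (via Yarm)
Brook: 36  (via Ulver)
Marden: 43  (via Yarm)
Shortest route: Jorvik → Orton → Varne → Yarm → Marden = $43.

$43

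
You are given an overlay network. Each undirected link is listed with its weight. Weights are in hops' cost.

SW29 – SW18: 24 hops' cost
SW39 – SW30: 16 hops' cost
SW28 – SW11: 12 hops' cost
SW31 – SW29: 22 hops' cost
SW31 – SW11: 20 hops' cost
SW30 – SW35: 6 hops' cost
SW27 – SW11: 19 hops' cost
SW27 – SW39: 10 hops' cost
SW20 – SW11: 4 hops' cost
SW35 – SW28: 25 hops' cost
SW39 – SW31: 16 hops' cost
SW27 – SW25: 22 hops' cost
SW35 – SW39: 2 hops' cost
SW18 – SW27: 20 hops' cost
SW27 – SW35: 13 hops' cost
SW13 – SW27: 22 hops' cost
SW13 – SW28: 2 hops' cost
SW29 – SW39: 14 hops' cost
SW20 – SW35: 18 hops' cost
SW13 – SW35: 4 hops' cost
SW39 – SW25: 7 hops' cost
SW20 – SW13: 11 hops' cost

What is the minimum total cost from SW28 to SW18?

Shortest distances from SW28:
SW28: 0
SW13: 2  (via SW28)
SW35: 6  (via SW13)
SW39: 8  (via SW35)
SW30: 12  (via SW35)
SW11: 12  (via SW28)
SW20: 13  (via SW13)
SW25: 15  (via SW39)
SW27: 18  (via SW39)
SW29: 22  (via SW39)
SW31: 24  (via SW39)
SW18: 38  (via SW27)
Shortest route: SW28–SW13–SW35–SW39–SW27–SW18 = 38 hops' cost.

38 hops' cost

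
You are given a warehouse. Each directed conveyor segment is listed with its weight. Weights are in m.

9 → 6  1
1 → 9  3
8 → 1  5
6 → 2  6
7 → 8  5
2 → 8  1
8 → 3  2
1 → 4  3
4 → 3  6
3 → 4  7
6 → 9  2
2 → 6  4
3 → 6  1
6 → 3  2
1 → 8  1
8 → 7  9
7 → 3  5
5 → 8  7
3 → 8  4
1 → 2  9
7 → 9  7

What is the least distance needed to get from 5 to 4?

Running Dijkstra from 5:
5: 0
8: 7  (via 5)
3: 9  (via 8)
6: 10  (via 3)
1: 12  (via 8)
9: 12  (via 6)
4: 15  (via 1)
Shortest route: 5 → 8 → 1 → 4 = 15 m.

15 m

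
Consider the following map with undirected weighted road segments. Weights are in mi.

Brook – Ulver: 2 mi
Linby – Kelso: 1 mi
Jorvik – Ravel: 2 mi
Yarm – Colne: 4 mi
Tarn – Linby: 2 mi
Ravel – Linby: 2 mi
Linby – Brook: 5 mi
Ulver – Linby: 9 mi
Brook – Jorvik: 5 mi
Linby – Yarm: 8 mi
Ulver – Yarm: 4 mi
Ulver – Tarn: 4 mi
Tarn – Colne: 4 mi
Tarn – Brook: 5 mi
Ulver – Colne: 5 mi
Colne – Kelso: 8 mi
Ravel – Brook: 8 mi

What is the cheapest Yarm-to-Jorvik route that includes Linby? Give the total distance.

12 mi

Shortest Yarm→Linby: Yarm–Linby = 8
Best Linby to Jorvik: Linby–Ravel–Jorvik costing 4
Total via Linby: 8 + 4 = 12 mi.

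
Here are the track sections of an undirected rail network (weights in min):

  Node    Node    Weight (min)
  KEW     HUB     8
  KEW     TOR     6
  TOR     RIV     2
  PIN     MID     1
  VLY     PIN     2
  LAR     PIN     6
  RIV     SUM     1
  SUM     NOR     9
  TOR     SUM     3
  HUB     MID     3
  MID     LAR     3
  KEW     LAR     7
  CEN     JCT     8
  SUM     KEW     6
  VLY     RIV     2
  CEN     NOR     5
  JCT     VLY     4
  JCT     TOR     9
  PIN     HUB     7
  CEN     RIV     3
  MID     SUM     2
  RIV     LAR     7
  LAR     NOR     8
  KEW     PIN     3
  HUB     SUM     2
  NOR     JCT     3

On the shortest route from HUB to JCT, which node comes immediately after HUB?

Compare a few routes:
HUB–MID–PIN–VLY–JCT: 3+1+2+4 = 10
HUB–SUM–RIV–VLY–JCT: 2+1+2+4 = 9
HUB–SUM–MID–PIN–VLY–JCT: 2+2+1+2+4 = 11
The minimum is 9 min via HUB–SUM–RIV–VLY–JCT.
So from HUB the first move is to SUM.

SUM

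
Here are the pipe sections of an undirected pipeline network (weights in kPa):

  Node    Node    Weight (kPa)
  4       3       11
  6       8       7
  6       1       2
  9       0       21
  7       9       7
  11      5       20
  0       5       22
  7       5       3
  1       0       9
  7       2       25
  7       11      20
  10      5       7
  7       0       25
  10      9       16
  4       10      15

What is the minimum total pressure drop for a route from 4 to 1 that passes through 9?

Best 4 to 9: 4–10–9 costing 31
Best 9 to 1: 9–0–1 costing 30
Total via 9: 31 + 30 = 61 kPa.

61 kPa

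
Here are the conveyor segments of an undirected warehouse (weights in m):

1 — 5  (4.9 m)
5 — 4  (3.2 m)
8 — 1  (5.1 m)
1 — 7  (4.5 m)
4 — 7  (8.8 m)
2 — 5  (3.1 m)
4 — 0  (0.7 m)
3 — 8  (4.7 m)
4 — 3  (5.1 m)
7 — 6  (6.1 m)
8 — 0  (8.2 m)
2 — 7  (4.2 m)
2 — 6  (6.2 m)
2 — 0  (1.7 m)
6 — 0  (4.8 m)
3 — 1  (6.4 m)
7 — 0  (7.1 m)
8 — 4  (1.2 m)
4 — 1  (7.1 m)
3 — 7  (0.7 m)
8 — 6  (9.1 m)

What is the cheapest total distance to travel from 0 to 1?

7 m

Shortest distances from 0:
0: 0
4: 0.7  (via 0)
2: 1.7  (via 0)
8: 1.9  (via 4)
5: 3.9  (via 4)
6: 4.8  (via 0)
3: 5.8  (via 4)
7: 5.9  (via 2)
1: 7  (via 8)
Shortest route: 0–4–8–1 = 7 m.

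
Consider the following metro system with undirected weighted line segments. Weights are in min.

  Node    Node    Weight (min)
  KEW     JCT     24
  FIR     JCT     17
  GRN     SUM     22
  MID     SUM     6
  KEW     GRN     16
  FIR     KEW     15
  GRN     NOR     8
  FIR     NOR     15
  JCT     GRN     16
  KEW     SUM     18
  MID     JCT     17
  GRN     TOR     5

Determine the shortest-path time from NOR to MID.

Settle nodes by increasing distance from NOR:
NOR: 0
GRN: 8  (via NOR)
TOR: 13  (via GRN)
FIR: 15  (via NOR)
KEW: 24  (via GRN)
JCT: 24  (via GRN)
SUM: 30  (via GRN)
MID: 36  (via SUM)
Shortest route: NOR–GRN–SUM–MID = 36 min.

36 min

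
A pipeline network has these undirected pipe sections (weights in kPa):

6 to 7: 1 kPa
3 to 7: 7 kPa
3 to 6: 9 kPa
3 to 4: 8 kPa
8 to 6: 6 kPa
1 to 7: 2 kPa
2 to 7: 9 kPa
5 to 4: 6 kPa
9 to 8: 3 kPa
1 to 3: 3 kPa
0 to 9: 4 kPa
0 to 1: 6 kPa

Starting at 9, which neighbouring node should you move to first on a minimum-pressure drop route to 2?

Enumerating some paths:
9–0–1–3–7–2: 4+6+3+7+9 = 29
9–0–1–7–2: 4+6+2+9 = 21
9–8–6–7–2: 3+6+1+9 = 19
Cheapest is 9–8–6–7–2 at 19 kPa.
So from 9 the first move is to 8.

8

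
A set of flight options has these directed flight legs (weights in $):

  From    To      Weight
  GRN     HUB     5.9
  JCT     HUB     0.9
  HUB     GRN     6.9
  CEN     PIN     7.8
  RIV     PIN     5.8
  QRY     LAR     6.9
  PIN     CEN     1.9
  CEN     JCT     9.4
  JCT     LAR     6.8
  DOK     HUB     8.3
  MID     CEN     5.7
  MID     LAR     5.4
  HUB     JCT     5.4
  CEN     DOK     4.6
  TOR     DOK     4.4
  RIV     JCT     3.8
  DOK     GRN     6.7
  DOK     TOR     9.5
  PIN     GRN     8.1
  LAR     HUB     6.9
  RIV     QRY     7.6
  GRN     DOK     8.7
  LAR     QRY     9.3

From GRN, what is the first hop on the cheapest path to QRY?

Candidate routes:
GRN - HUB - JCT - LAR - QRY: 5.9+5.4+6.8+9.3 = 27.4
GRN - DOK - HUB - JCT - LAR - QRY: 8.7+8.3+5.4+6.8+9.3 = 38.5
Cheapest is GRN - HUB - JCT - LAR - QRY at $27.4.
So from GRN the first move is to HUB.

HUB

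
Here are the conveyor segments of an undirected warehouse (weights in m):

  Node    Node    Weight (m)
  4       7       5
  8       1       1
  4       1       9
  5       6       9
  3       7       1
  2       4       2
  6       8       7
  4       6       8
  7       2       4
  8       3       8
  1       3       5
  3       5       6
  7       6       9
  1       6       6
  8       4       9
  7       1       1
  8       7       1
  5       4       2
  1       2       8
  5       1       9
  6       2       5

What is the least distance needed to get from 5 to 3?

Settle nodes by increasing distance from 5:
5: 0
4: 2  (via 5)
2: 4  (via 4)
3: 6  (via 5)
Shortest route: 5 → 3 = 6 m.

6 m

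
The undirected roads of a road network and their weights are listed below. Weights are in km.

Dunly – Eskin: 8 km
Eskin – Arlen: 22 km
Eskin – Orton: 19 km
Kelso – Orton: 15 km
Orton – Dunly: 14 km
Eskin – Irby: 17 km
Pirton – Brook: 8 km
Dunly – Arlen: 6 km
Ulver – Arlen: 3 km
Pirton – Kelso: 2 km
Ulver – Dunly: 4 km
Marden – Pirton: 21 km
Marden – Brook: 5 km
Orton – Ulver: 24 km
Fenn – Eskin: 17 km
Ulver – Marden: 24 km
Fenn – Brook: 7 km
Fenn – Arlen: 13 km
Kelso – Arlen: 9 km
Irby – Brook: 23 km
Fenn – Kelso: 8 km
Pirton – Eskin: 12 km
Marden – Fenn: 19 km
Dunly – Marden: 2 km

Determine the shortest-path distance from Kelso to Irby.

Candidate routes:
Kelso → Pirton → Eskin → Irby: 2+12+17 = 31
Kelso → Fenn → Brook → Irby: 8+7+23 = 38
Kelso → Pirton → Brook → Irby: 2+8+23 = 33
The minimum is 31 km via Kelso → Pirton → Eskin → Irby.

31 km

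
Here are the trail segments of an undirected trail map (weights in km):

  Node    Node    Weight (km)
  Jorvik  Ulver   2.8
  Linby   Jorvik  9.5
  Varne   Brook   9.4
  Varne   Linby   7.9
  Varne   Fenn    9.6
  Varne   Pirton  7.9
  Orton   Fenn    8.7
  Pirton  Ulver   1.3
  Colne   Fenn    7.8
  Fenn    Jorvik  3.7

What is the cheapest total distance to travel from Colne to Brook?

26.8 km

Compare a few routes:
Colne → Fenn → Jorvik → Ulver → Pirton → Varne → Brook: 7.8+3.7+2.8+1.3+7.9+9.4 = 32.9
Colne → Fenn → Varne → Brook: 7.8+9.6+9.4 = 26.8
The minimum is 26.8 km via Colne → Fenn → Varne → Brook.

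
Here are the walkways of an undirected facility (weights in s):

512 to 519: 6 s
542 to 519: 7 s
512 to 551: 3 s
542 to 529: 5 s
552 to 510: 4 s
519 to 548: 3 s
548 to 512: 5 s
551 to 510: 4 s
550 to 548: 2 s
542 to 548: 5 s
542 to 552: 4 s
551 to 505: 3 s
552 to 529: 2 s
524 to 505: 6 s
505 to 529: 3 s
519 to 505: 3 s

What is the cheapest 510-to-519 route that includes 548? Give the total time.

15 s

Best 510 to 548: 510 → 551 → 512 → 548 costing 12
Best 548 to 519: 548 → 519 costing 3
Total via 548: 12 + 3 = 15 s.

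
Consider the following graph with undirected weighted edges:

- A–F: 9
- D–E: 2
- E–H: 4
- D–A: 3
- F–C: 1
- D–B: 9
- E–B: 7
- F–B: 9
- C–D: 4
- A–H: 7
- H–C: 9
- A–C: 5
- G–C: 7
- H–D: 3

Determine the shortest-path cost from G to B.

17

Compare a few routes:
G–C–D–B: 7+4+9 = 20
G–C–A–D–B: 7+5+3+9 = 24
G–C–D–E–B: 7+4+2+7 = 20
G–C–F–B: 7+1+9 = 17
Cheapest is G–C–F–B at 17.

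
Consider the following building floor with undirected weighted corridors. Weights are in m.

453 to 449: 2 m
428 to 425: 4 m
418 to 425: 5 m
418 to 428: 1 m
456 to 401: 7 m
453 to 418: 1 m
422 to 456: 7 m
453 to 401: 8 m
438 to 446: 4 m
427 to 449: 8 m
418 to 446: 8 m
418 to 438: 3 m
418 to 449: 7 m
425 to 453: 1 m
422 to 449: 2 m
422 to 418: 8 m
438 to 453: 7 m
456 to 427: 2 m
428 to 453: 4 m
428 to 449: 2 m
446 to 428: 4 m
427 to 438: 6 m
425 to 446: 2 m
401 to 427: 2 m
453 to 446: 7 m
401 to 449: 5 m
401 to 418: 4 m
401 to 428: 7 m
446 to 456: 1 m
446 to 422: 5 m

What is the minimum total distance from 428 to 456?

Running Dijkstra from 428:
428: 0
418: 1  (via 428)
449: 2  (via 428)
453: 2  (via 418)
425: 3  (via 453)
422: 4  (via 449)
438: 4  (via 418)
446: 4  (via 428)
456: 5  (via 446)
Shortest route: 428 → 446 → 456 = 5 m.

5 m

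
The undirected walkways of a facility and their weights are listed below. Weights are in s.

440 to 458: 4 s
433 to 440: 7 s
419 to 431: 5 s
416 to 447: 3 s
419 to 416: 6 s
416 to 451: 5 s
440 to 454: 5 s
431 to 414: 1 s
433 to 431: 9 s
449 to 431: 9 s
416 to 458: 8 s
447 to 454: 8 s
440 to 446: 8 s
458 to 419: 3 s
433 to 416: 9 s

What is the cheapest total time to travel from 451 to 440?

17 s

Running Dijkstra from 451:
451: 0
416: 5  (via 451)
447: 8  (via 416)
419: 11  (via 416)
458: 13  (via 416)
433: 14  (via 416)
431: 16  (via 419)
454: 16  (via 447)
440: 17  (via 458)
Shortest route: 451 → 416 → 458 → 440 = 17 s.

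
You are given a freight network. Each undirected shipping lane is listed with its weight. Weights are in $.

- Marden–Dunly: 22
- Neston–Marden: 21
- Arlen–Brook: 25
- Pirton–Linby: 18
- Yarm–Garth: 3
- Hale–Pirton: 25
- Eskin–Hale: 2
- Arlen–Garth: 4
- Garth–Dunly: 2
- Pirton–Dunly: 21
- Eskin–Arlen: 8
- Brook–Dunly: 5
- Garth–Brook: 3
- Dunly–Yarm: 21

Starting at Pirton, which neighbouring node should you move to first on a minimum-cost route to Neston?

Dunly

Candidate routes:
Pirton–Hale–Eskin–Arlen–Garth–Dunly–Marden–Neston: 25+2+8+4+2+22+21 = 84
Pirton–Dunly–Marden–Neston: 21+22+21 = 64
The minimum is $64 via Pirton–Dunly–Marden–Neston.
So from Pirton the first move is to Dunly.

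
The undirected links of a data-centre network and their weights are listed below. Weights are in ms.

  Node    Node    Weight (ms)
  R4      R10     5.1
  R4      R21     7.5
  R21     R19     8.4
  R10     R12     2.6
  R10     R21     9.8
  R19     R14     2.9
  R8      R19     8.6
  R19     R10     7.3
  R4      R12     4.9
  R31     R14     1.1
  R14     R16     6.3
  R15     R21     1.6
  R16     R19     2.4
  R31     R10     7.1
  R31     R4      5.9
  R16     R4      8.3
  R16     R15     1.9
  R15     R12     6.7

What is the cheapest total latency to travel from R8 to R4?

18.5 ms

Settle nodes by increasing distance from R8:
R8: 0
R19: 8.6  (via R8)
R16: 11  (via R19)
R14: 11.5  (via R19)
R31: 12.6  (via R14)
R15: 12.9  (via R16)
R21: 14.5  (via R15)
R10: 15.9  (via R19)
R4: 18.5  (via R31)
Shortest route: R8–R19–R14–R31–R4 = 18.5 ms.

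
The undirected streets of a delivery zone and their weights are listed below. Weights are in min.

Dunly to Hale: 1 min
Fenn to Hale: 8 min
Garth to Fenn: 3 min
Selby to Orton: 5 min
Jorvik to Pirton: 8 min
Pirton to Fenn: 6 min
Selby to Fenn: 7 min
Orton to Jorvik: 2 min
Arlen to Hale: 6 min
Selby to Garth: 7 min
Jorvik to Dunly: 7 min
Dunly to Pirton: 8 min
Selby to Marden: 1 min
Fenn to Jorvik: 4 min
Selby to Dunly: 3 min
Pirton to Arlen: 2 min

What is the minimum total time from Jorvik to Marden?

Settle nodes by increasing distance from Jorvik:
Jorvik: 0
Orton: 2  (via Jorvik)
Fenn: 4  (via Jorvik)
Dunly: 7  (via Jorvik)
Garth: 7  (via Fenn)
Selby: 7  (via Orton)
Pirton: 8  (via Jorvik)
Hale: 8  (via Dunly)
Marden: 8  (via Selby)
Shortest route: Jorvik → Orton → Selby → Marden = 8 min.

8 min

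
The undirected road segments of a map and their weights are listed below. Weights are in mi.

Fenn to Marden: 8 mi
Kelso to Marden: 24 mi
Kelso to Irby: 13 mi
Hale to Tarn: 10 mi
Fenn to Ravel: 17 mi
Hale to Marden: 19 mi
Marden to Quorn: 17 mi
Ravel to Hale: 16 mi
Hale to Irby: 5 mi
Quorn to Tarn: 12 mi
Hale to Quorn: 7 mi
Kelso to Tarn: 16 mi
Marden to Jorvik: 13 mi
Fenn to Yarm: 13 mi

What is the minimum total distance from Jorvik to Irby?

37 mi

Enumerating some paths:
Jorvik → Marden → Hale → Irby: 13+19+5 = 37
Jorvik → Marden → Kelso → Irby: 13+24+13 = 50
Jorvik → Marden → Quorn → Hale → Irby: 13+17+7+5 = 42
Jorvik → Marden → Quorn → Tarn → Hale → Irby: 13+17+12+10+5 = 57
Cheapest is Jorvik → Marden → Hale → Irby at 37 mi.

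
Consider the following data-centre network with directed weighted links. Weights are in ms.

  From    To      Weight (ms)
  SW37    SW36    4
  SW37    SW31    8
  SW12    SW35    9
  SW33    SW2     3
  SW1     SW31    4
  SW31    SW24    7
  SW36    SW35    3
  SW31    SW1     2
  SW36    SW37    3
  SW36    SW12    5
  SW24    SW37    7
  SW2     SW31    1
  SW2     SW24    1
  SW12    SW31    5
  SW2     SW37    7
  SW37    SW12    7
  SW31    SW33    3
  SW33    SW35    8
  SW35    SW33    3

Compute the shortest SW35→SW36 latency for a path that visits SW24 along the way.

18 ms

Best SW35 to SW24: SW35 → SW33 → SW2 → SW24 costing 7
Best SW24 to SW36: SW24 → SW37 → SW36 costing 11
Total via SW24: 7 + 11 = 18 ms.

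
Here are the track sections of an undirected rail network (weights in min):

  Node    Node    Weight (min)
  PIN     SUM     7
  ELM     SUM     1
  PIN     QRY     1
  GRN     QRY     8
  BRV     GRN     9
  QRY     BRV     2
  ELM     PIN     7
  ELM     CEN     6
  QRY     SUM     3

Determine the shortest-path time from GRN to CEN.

Shortest distances from GRN:
GRN: 0
QRY: 8  (via GRN)
PIN: 9  (via QRY)
BRV: 9  (via GRN)
SUM: 11  (via QRY)
ELM: 12  (via SUM)
CEN: 18  (via ELM)
Shortest route: GRN–QRY–SUM–ELM–CEN = 18 min.

18 min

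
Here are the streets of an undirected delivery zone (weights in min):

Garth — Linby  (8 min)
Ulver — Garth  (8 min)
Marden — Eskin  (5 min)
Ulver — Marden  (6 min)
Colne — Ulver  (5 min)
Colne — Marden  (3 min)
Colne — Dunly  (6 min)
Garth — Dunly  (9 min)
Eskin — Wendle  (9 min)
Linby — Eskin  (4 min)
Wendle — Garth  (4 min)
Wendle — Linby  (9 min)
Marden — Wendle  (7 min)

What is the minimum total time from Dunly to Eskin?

Shortest distances from Dunly:
Dunly: 0
Colne: 6  (via Dunly)
Garth: 9  (via Dunly)
Marden: 9  (via Colne)
Ulver: 11  (via Colne)
Wendle: 13  (via Garth)
Eskin: 14  (via Marden)
Shortest route: Dunly → Colne → Marden → Eskin = 14 min.

14 min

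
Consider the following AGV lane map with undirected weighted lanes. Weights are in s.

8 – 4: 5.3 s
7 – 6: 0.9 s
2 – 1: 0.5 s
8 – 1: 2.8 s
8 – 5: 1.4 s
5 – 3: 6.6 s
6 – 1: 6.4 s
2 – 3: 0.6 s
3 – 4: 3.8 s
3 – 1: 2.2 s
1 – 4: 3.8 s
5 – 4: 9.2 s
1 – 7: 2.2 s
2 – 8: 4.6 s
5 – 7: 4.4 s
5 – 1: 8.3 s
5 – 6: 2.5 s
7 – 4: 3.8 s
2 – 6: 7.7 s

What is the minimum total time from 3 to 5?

5.3 s

Shortest distances from 3:
3: 0
2: 0.6  (via 3)
1: 1.1  (via 2)
7: 3.3  (via 1)
4: 3.8  (via 3)
8: 3.9  (via 1)
6: 4.2  (via 7)
5: 5.3  (via 8)
Shortest route: 3–2–1–8–5 = 5.3 s.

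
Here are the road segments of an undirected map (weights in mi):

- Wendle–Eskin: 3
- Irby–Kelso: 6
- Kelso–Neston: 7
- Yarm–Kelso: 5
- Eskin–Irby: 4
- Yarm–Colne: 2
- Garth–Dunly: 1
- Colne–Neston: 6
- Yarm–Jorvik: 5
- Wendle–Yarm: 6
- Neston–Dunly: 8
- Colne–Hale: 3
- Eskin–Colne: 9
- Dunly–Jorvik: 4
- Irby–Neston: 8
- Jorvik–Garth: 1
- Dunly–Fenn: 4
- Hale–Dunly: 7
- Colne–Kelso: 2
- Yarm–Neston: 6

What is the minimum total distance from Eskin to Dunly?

16 mi

Settle nodes by increasing distance from Eskin:
Eskin: 0
Wendle: 3  (via Eskin)
Irby: 4  (via Eskin)
Colne: 9  (via Eskin)
Yarm: 9  (via Wendle)
Kelso: 10  (via Irby)
Neston: 12  (via Irby)
Hale: 12  (via Colne)
Jorvik: 14  (via Yarm)
Garth: 15  (via Jorvik)
Dunly: 16  (via Garth)
Shortest route: Eskin → Wendle → Yarm → Jorvik → Garth → Dunly = 16 mi.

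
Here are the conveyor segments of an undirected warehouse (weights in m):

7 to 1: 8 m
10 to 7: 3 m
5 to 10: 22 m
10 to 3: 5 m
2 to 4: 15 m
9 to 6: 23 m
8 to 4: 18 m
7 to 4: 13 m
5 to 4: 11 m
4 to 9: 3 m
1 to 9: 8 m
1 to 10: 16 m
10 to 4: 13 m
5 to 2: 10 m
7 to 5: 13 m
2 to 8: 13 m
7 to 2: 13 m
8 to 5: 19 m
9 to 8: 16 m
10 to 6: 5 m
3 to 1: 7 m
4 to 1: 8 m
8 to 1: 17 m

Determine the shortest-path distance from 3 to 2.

Enumerating some paths:
3 - 1 - 4 - 2: 7+8+15 = 30
3 - 10 - 7 - 2: 5+3+13 = 21
3 - 1 - 7 - 2: 7+8+13 = 28
3 - 10 - 7 - 5 - 2: 5+3+13+10 = 31
The minimum is 21 m via 3 - 10 - 7 - 2.

21 m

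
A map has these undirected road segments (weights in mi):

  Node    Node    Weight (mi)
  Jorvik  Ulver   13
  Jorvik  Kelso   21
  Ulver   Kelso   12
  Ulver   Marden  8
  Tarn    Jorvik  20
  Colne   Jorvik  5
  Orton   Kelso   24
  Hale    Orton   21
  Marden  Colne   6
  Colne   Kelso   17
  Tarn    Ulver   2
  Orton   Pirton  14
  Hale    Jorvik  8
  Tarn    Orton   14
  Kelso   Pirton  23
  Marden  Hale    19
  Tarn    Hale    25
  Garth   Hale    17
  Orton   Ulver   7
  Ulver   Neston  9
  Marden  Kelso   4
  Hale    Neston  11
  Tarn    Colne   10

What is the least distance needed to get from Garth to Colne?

Settle nodes by increasing distance from Garth:
Garth: 0
Hale: 17  (via Garth)
Jorvik: 25  (via Hale)
Neston: 28  (via Hale)
Colne: 30  (via Jorvik)
Shortest route: Garth–Hale–Jorvik–Colne = 30 mi.

30 mi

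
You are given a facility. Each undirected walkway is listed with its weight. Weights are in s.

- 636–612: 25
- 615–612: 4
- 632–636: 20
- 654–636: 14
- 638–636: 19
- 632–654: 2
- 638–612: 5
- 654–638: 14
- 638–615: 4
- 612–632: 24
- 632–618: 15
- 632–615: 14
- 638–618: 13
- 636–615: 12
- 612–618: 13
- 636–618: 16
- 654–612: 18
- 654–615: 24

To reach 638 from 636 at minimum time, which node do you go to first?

Compare a few routes:
636–638: 19 = 19
636–615–638: 12+4 = 16
Cheapest is 636–615–638 at 16 s.
So from 636 the first move is to 615.

615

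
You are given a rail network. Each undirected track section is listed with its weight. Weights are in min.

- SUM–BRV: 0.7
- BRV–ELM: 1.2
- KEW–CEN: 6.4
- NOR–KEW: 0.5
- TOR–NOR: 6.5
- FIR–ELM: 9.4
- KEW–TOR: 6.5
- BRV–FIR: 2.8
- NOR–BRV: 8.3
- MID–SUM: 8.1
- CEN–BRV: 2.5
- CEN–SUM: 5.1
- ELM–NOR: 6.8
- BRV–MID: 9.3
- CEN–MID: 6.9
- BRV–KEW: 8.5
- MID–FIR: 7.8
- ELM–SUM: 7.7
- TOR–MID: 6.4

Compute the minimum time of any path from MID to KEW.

12.9 min

Running Dijkstra from MID:
MID: 0
TOR: 6.4  (via MID)
CEN: 6.9  (via MID)
FIR: 7.8  (via MID)
SUM: 8.1  (via MID)
BRV: 8.8  (via SUM)
ELM: 10  (via BRV)
KEW: 12.9  (via TOR)
Shortest route: MID → TOR → KEW = 12.9 min.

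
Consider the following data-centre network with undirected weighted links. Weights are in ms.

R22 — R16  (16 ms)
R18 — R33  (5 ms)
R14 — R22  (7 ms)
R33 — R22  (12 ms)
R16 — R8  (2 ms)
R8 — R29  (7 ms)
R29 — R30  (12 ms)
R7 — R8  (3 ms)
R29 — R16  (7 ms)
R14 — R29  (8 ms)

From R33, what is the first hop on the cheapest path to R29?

R22

Enumerating some paths:
R33 → R22 → R16 → R8 → R29: 12+16+2+7 = 37
R33 → R22 → R14 → R29: 12+7+8 = 27
R33 → R22 → R16 → R29: 12+16+7 = 35
Cheapest is R33 → R22 → R14 → R29 at 27 ms.
So from R33 the first move is to R22.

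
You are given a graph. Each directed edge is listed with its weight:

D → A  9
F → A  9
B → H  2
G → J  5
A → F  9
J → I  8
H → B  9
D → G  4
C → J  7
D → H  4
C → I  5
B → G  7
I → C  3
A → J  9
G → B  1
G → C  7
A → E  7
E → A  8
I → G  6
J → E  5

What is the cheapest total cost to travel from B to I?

19

Compare a few routes:
B - G - C - J - I: 7+7+7+8 = 29
B - G - C - I: 7+7+5 = 19
B - G - J - I: 7+5+8 = 20
Cheapest is B - G - C - I at 19.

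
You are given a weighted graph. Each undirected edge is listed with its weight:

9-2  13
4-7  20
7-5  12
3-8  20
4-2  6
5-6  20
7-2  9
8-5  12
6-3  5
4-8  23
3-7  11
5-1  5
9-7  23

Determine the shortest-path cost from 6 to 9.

Settle nodes by increasing distance from 6:
6: 0
3: 5  (via 6)
7: 16  (via 3)
5: 20  (via 6)
1: 25  (via 5)
2: 25  (via 7)
8: 25  (via 3)
4: 31  (via 2)
9: 38  (via 2)
Shortest route: 6–3–7–2–9 = 38.

38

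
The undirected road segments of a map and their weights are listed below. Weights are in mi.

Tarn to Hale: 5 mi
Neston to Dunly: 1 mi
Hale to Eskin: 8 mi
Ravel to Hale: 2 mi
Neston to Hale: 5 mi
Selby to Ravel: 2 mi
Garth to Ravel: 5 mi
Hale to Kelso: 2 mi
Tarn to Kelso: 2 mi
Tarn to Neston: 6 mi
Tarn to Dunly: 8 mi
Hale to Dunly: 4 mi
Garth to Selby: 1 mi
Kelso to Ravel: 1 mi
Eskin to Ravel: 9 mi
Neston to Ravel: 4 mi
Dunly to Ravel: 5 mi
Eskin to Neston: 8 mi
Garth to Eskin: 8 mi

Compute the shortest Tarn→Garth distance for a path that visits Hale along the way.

9 mi

Shortest Tarn→Hale: Tarn → Kelso → Hale = 4
Shortest Hale→Garth: Hale → Ravel → Selby → Garth = 5
Total via Hale: 4 + 5 = 9 mi.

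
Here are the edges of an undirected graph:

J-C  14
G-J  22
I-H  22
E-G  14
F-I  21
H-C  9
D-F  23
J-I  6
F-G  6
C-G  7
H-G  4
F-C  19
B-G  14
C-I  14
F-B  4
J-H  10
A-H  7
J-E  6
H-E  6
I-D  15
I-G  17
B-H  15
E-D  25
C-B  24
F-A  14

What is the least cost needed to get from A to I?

23

Running Dijkstra from A:
A: 0
H: 7  (via A)
G: 11  (via H)
E: 13  (via H)
F: 14  (via A)
C: 16  (via H)
J: 17  (via H)
B: 18  (via F)
I: 23  (via J)
Shortest route: A → H → J → I = 23.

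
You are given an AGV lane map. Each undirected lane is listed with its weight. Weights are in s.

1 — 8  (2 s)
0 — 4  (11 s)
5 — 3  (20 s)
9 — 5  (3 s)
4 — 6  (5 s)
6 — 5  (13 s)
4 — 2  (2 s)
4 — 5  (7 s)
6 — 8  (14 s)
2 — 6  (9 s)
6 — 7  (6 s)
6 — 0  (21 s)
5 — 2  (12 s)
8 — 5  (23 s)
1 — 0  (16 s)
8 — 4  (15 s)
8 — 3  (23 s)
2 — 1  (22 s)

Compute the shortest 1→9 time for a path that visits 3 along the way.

48 s

Shortest 1→3: 1–8–3 = 25
Shortest 3→9: 3–5–9 = 23
Total via 3: 25 + 23 = 48 s.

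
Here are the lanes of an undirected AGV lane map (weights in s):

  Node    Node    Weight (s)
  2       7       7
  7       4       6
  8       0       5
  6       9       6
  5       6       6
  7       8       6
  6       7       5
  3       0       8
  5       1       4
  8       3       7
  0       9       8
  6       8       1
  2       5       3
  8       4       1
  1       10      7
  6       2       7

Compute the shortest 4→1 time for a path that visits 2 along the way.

16 s

Shortest 4→2: 4–8–6–2 = 9
Shortest 2→1: 2–5–1 = 7
Total via 2: 9 + 7 = 16 s.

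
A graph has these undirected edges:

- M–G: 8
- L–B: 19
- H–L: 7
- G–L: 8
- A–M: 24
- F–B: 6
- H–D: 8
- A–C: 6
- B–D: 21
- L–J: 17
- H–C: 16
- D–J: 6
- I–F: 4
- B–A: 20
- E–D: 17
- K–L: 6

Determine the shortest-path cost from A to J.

36

Candidate routes:
A - C - H - L - J: 6+16+7+17 = 46
A - B - D - J: 20+21+6 = 47
A - B - L - J: 20+19+17 = 56
A - C - H - D - J: 6+16+8+6 = 36
The minimum is 36 via A - C - H - D - J.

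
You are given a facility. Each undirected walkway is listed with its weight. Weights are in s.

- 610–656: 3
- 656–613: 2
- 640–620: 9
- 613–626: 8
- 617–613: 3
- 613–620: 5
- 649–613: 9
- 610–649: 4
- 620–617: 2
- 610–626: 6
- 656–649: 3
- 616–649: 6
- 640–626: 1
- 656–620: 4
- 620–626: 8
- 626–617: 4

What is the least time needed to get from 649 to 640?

Running Dijkstra from 649:
649: 0
656: 3  (via 649)
610: 4  (via 649)
613: 5  (via 656)
616: 6  (via 649)
620: 7  (via 656)
617: 8  (via 613)
626: 10  (via 610)
640: 11  (via 626)
Shortest route: 649 → 610 → 626 → 640 = 11 s.

11 s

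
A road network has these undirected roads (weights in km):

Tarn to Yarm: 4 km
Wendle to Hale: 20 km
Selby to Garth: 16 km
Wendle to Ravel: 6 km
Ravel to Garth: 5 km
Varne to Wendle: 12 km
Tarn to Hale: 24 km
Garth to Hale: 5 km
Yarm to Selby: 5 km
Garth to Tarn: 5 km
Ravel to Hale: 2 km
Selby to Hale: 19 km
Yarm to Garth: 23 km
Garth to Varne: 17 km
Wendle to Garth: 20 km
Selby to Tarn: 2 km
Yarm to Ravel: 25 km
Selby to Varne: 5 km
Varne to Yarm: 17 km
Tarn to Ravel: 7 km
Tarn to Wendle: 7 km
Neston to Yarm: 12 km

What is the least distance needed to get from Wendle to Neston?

23 km

Compare a few routes:
Wendle–Tarn–Selby–Yarm–Neston: 7+2+5+12 = 26
Wendle–Ravel–Tarn–Yarm–Neston: 6+7+4+12 = 29
Wendle–Tarn–Yarm–Neston: 7+4+12 = 23
Cheapest is Wendle–Tarn–Yarm–Neston at 23 km.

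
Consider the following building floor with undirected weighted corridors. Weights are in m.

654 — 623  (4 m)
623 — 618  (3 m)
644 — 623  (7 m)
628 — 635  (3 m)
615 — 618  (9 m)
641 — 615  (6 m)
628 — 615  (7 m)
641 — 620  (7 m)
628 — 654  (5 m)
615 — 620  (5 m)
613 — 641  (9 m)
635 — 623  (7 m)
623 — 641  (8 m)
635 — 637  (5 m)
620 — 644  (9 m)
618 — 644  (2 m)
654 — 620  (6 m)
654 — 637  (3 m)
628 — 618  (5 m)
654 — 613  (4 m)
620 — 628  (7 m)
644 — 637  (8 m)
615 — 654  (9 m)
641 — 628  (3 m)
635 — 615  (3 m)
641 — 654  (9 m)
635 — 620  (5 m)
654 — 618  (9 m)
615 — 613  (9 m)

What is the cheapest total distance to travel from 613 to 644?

13 m

Shortest distances from 613:
613: 0
654: 4  (via 613)
637: 7  (via 654)
623: 8  (via 654)
641: 9  (via 613)
615: 9  (via 613)
628: 9  (via 654)
620: 10  (via 654)
618: 11  (via 623)
635: 12  (via 637)
644: 13  (via 618)
Shortest route: 613–654–623–618–644 = 13 m.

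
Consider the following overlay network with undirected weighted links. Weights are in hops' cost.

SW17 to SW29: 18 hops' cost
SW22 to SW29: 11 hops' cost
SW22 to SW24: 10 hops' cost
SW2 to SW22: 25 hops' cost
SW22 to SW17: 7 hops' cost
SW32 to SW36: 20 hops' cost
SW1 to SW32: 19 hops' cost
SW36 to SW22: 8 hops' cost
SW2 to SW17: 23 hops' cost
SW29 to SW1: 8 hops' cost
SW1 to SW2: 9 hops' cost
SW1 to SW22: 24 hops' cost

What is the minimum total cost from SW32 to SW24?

38 hops' cost

Settle nodes by increasing distance from SW32:
SW32: 0
SW1: 19  (via SW32)
SW36: 20  (via SW32)
SW29: 27  (via SW1)
SW2: 28  (via SW1)
SW22: 28  (via SW36)
SW17: 35  (via SW22)
SW24: 38  (via SW22)
Shortest route: SW32–SW36–SW22–SW24 = 38 hops' cost.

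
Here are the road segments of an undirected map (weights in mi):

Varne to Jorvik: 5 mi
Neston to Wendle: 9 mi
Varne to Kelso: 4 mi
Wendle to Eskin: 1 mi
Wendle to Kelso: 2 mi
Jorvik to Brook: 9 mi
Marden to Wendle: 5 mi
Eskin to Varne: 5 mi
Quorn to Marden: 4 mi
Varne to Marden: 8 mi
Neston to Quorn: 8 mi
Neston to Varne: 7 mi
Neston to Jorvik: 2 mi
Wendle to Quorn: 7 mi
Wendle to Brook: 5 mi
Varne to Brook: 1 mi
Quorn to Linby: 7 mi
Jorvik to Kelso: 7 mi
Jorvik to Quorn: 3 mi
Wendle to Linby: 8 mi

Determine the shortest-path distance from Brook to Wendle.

Enumerating some paths:
Brook - Wendle: 5 = 5
Brook - Varne - Kelso - Wendle: 1+4+2 = 7
Cheapest is Brook - Wendle at 5 mi.

5 mi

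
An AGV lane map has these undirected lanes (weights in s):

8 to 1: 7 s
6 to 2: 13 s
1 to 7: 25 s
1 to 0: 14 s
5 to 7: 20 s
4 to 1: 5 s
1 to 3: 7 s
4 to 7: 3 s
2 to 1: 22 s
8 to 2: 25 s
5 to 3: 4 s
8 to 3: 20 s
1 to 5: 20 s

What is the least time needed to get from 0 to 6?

49 s

Compare a few routes:
0–1–8–2–6: 14+7+25+13 = 59
0–1–2–6: 14+22+13 = 49
The minimum is 49 s via 0–1–2–6.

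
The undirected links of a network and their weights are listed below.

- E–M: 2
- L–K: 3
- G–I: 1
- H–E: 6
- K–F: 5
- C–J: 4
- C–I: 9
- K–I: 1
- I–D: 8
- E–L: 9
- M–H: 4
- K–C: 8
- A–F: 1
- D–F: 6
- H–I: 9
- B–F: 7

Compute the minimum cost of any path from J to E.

24

Running Dijkstra from J:
J: 0
C: 4  (via J)
K: 12  (via C)
I: 13  (via C)
G: 14  (via I)
L: 15  (via K)
F: 17  (via K)
A: 18  (via F)
D: 21  (via I)
H: 22  (via I)
B: 24  (via F)
E: 24  (via L)
Shortest route: J → C → K → L → E = 24.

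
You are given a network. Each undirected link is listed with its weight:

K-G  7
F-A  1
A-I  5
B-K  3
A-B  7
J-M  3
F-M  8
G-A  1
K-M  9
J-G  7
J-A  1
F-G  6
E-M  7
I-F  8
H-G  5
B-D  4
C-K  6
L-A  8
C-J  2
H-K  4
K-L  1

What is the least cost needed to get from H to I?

11

Settle nodes by increasing distance from H:
H: 0
K: 4  (via H)
G: 5  (via H)
L: 5  (via K)
A: 6  (via G)
B: 7  (via K)
F: 7  (via A)
J: 7  (via A)
C: 9  (via J)
M: 10  (via J)
D: 11  (via B)
I: 11  (via A)
Shortest route: H–G–A–I = 11.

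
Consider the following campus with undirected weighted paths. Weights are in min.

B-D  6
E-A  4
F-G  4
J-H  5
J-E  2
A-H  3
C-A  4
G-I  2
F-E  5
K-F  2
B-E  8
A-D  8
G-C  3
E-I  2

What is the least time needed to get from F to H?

12 min

Compare a few routes:
F → E → J → H: 5+2+5 = 12
F → G → I → E → A → H: 4+2+2+4+3 = 15
F → G → C → A → H: 4+3+4+3 = 14
F → G → I → E → J → H: 4+2+2+2+5 = 15
Cheapest is F → E → J → H at 12 min.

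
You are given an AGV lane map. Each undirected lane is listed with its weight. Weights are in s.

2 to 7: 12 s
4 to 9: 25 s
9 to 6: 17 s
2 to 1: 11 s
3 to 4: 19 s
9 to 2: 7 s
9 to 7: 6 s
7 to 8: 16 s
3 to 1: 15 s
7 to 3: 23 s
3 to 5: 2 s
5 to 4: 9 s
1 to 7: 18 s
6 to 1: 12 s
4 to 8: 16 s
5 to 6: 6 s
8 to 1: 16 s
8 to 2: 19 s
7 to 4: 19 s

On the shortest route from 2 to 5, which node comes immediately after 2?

1

Enumerating some paths:
2–1–6–5: 11+12+6 = 29
2–1–3–5: 11+15+2 = 28
Cheapest is 2–1–3–5 at 28 s.
So from 2 the first move is to 1.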